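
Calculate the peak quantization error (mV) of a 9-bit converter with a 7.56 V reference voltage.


The maximum quantization error is +/- LSB/2.
LSB = Vref / 2^n = 7.56 / 512 = 0.01476562 V
Max error = LSB / 2 = 0.01476562 / 2 = 0.00738281 V
Max error = 7.3828 mV

7.3828 mV


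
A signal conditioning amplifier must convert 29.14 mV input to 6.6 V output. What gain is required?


Gain = Vout / Vin (converting to same units).
G = 6.6 V / 29.14 mV
G = 6600.0 mV / 29.14 mV
G = 226.49

226.49


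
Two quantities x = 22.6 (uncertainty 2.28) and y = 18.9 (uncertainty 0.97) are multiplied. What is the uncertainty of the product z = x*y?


For a product z = x*y, the relative uncertainty is:
uz/z = sqrt((ux/x)^2 + (uy/y)^2)
Relative uncertainties: ux/x = 2.28/22.6 = 0.100885
uy/y = 0.97/18.9 = 0.051323
z = 22.6 * 18.9 = 427.1
uz = 427.1 * sqrt(0.100885^2 + 0.051323^2) = 48.348

48.348


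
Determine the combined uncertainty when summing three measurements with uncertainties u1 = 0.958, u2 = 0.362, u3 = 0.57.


For a sum of independent quantities, uc = sqrt(u1^2 + u2^2 + u3^2).
uc = sqrt(0.958^2 + 0.362^2 + 0.57^2)
uc = sqrt(0.917764 + 0.131044 + 0.3249)
uc = 1.1721

1.1721


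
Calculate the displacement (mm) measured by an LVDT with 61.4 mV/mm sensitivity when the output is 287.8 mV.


Displacement = Vout / sensitivity.
d = 287.8 / 61.4
d = 4.687 mm

4.687 mm


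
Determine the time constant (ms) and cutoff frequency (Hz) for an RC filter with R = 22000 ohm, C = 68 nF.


Time constant: tau = R * C.
tau = 22000 * 6.80e-08 = 0.001496 s
tau = 1.496 ms
Cutoff frequency: fc = 1 / (2*pi*R*C).
fc = 1 / (2*pi*0.001496) = 106.39 Hz

tau = 1.496 ms, fc = 106.39 Hz


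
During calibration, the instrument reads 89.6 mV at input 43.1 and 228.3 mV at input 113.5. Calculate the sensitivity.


Sensitivity = (y2 - y1) / (x2 - x1).
S = (228.3 - 89.6) / (113.5 - 43.1)
S = 138.7 / 70.4
S = 1.9702 mV/unit

1.9702 mV/unit


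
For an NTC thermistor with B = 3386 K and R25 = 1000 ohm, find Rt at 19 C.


NTC thermistor equation: Rt = R25 * exp(B * (1/T - 1/T25)).
T in Kelvin: 292.15 K, T25 = 298.15 K
1/T - 1/T25 = 1/292.15 - 1/298.15 = 6.888e-05
B * (1/T - 1/T25) = 3386 * 6.888e-05 = 0.2332
Rt = 1000 * exp(0.2332) = 1262.7 ohm

1262.7 ohm


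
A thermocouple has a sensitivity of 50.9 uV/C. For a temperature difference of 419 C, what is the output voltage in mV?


The thermocouple output V = sensitivity * dT.
V = 50.9 uV/C * 419 C
V = 21327.1 uV
V = 21.327 mV

21.327 mV


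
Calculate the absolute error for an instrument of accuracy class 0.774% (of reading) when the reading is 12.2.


Absolute error = (accuracy% / 100) * reading.
Error = (0.774 / 100) * 12.2
Error = 0.00774 * 12.2
Error = 0.0944

0.0944


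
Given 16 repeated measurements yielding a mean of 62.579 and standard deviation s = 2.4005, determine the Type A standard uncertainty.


The standard uncertainty for Type A evaluation is u = s / sqrt(n).
u = 2.4005 / sqrt(16)
u = 2.4005 / 4.0
u = 0.6001

0.6001


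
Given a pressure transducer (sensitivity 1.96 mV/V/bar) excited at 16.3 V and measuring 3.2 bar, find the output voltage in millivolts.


Output = sensitivity * Vex * P.
Vout = 1.96 * 16.3 * 3.2
Vout = 31.948 * 3.2
Vout = 102.23 mV

102.23 mV


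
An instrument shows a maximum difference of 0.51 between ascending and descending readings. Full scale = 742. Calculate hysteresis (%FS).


Hysteresis = (max difference / full scale) * 100%.
H = (0.51 / 742) * 100
H = 0.069 %FS

0.069 %FS


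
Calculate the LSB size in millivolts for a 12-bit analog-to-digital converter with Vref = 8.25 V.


The resolution (LSB) of an ADC is Vref / 2^n.
LSB = 8.25 / 2^12
LSB = 8.25 / 4096
LSB = 0.00201416 V = 2.01416016 mV

2.01416016 mV


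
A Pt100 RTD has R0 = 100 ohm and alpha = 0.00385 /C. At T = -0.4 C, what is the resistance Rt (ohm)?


The RTD equation: Rt = R0 * (1 + alpha * T).
Rt = 100 * (1 + 0.00385 * -0.4)
Rt = 100 * (1 + -0.00154)
Rt = 100 * 0.99846
Rt = 99.846 ohm

99.846 ohm


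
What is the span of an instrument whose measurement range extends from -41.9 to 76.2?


Span = upper range - lower range.
Span = 76.2 - (-41.9)
Span = 118.1

118.1


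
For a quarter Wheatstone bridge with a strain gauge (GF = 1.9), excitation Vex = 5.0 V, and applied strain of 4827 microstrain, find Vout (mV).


Quarter bridge output: Vout = (GF * epsilon * Vex) / 4.
Vout = (1.9 * 4827e-6 * 5.0) / 4
Vout = 0.0458565 / 4 V
Vout = 0.01146412 V = 11.4641 mV

11.4641 mV


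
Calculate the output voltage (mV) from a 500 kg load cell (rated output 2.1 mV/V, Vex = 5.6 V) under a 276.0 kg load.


Vout = rated_output * Vex * (load / capacity).
Vout = 2.1 * 5.6 * (276.0 / 500)
Vout = 2.1 * 5.6 * 0.552
Vout = 6.492 mV

6.492 mV


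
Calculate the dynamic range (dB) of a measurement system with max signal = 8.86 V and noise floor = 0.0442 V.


Dynamic range = 20 * log10(Vmax / Vnoise).
DR = 20 * log10(8.86 / 0.0442)
DR = 20 * log10(200.45)
DR = 46.04 dB

46.04 dB


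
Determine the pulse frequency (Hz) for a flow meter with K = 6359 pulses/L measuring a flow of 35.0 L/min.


Frequency = K * Q / 60 (converting L/min to L/s).
f = 6359 * 35.0 / 60
f = 222565.0 / 60
f = 3709.42 Hz

3709.42 Hz


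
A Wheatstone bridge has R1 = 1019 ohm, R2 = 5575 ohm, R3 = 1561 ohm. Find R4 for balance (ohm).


At balance: R1*R4 = R2*R3, so R4 = R2*R3/R1.
R4 = 5575 * 1561 / 1019
R4 = 8702575 / 1019
R4 = 8540.31 ohm

8540.31 ohm


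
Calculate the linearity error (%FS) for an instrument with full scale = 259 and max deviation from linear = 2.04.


Linearity error = (max deviation / full scale) * 100%.
Linearity = (2.04 / 259) * 100
Linearity = 0.788 %FS

0.788 %FS


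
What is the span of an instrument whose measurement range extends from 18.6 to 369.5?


Span = upper range - lower range.
Span = 369.5 - (18.6)
Span = 350.9

350.9


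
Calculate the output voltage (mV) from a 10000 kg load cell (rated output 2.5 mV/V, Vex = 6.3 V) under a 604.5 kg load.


Vout = rated_output * Vex * (load / capacity).
Vout = 2.5 * 6.3 * (604.5 / 10000)
Vout = 2.5 * 6.3 * 0.06045
Vout = 0.952 mV

0.952 mV


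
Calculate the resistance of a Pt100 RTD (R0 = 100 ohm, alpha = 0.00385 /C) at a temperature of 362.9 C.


The RTD equation: Rt = R0 * (1 + alpha * T).
Rt = 100 * (1 + 0.00385 * 362.9)
Rt = 100 * (1 + 1.397165)
Rt = 100 * 2.397165
Rt = 239.717 ohm

239.717 ohm


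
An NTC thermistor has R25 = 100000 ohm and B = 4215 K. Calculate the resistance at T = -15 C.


NTC thermistor equation: Rt = R25 * exp(B * (1/T - 1/T25)).
T in Kelvin: 258.15 K, T25 = 298.15 K
1/T - 1/T25 = 1/258.15 - 1/298.15 = 0.0005197
B * (1/T - 1/T25) = 4215 * 0.0005197 = 2.1905
Rt = 100000 * exp(2.1905) = 894001.4 ohm

894001.4 ohm


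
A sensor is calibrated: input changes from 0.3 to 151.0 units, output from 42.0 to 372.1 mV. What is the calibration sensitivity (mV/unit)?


Sensitivity = (y2 - y1) / (x2 - x1).
S = (372.1 - 42.0) / (151.0 - 0.3)
S = 330.1 / 150.7
S = 2.1904 mV/unit

2.1904 mV/unit


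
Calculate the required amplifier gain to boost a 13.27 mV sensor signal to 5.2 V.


Gain = Vout / Vin (converting to same units).
G = 5.2 V / 13.27 mV
G = 5200.0 mV / 13.27 mV
G = 391.86

391.86


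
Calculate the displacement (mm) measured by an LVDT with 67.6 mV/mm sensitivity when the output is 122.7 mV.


Displacement = Vout / sensitivity.
d = 122.7 / 67.6
d = 1.815 mm

1.815 mm


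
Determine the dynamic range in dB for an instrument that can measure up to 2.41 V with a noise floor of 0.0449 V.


Dynamic range = 20 * log10(Vmax / Vnoise).
DR = 20 * log10(2.41 / 0.0449)
DR = 20 * log10(53.67)
DR = 34.6 dB

34.6 dB


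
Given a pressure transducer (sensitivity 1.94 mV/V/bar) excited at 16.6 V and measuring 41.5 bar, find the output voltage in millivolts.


Output = sensitivity * Vex * P.
Vout = 1.94 * 16.6 * 41.5
Vout = 32.204 * 41.5
Vout = 1336.47 mV

1336.47 mV


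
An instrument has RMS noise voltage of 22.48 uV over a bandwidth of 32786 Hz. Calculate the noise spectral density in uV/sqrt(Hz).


Noise spectral density = Vrms / sqrt(BW).
NSD = 22.48 / sqrt(32786)
NSD = 22.48 / 181.069
NSD = 0.1242 uV/sqrt(Hz)

0.1242 uV/sqrt(Hz)


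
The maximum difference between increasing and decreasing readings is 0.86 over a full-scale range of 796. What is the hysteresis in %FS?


Hysteresis = (max difference / full scale) * 100%.
H = (0.86 / 796) * 100
H = 0.108 %FS

0.108 %FS


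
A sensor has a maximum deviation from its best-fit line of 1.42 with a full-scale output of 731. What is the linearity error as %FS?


Linearity error = (max deviation / full scale) * 100%.
Linearity = (1.42 / 731) * 100
Linearity = 0.194 %FS

0.194 %FS


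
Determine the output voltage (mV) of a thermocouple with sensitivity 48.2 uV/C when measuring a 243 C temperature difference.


The thermocouple output V = sensitivity * dT.
V = 48.2 uV/C * 243 C
V = 11712.6 uV
V = 11.713 mV

11.713 mV


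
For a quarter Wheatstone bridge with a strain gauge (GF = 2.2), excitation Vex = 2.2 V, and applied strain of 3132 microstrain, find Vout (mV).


Quarter bridge output: Vout = (GF * epsilon * Vex) / 4.
Vout = (2.2 * 3132e-6 * 2.2) / 4
Vout = 0.01515888 / 4 V
Vout = 0.00378972 V = 3.7897 mV

3.7897 mV


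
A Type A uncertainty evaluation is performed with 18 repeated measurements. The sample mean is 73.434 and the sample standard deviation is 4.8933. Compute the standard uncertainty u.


The standard uncertainty for Type A evaluation is u = s / sqrt(n).
u = 4.8933 / sqrt(18)
u = 4.8933 / 4.2426
u = 1.1534

1.1534


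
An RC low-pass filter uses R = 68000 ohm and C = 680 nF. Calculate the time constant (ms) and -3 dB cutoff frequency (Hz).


Time constant: tau = R * C.
tau = 68000 * 6.80e-07 = 0.04624 s
tau = 46.24 ms
Cutoff frequency: fc = 1 / (2*pi*R*C).
fc = 1 / (2*pi*0.04624) = 3.44 Hz

tau = 46.24 ms, fc = 3.44 Hz


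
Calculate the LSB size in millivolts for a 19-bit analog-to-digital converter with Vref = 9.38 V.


The resolution (LSB) of an ADC is Vref / 2^n.
LSB = 9.38 / 2^19
LSB = 9.38 / 524288
LSB = 1.789e-05 V = 0.01789093 mV

0.01789093 mV


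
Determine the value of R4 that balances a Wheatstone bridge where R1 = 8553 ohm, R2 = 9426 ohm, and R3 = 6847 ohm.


At balance: R1*R4 = R2*R3, so R4 = R2*R3/R1.
R4 = 9426 * 6847 / 8553
R4 = 64539822 / 8553
R4 = 7545.87 ohm

7545.87 ohm


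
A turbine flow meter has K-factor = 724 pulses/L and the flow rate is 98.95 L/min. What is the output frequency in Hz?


Frequency = K * Q / 60 (converting L/min to L/s).
f = 724 * 98.95 / 60
f = 71639.8 / 60
f = 1194.0 Hz

1194.0 Hz


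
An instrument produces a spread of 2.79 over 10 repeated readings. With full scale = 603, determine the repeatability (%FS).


Repeatability = (spread / full scale) * 100%.
R = (2.79 / 603) * 100
R = 0.463 %FS

0.463 %FS


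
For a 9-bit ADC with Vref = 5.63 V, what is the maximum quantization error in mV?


The maximum quantization error is +/- LSB/2.
LSB = Vref / 2^n = 5.63 / 512 = 0.01099609 V
Max error = LSB / 2 = 0.01099609 / 2 = 0.00549805 V
Max error = 5.498 mV

5.498 mV


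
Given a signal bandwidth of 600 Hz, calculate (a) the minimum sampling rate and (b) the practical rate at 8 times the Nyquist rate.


By Nyquist theorem, fs_min = 2 * fmax.
fs_min = 2 * 600 = 1200 Hz
Practical rate = 8 * fs_min = 8 * 1200 = 9600 Hz

fs_min = 1200 Hz, fs_practical = 9600 Hz


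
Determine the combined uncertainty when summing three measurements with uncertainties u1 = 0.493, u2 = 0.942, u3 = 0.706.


For a sum of independent quantities, uc = sqrt(u1^2 + u2^2 + u3^2).
uc = sqrt(0.493^2 + 0.942^2 + 0.706^2)
uc = sqrt(0.243049 + 0.887364 + 0.498436)
uc = 1.2763

1.2763


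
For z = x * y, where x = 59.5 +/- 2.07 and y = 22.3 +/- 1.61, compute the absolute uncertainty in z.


For a product z = x*y, the relative uncertainty is:
uz/z = sqrt((ux/x)^2 + (uy/y)^2)
Relative uncertainties: ux/x = 2.07/59.5 = 0.03479
uy/y = 1.61/22.3 = 0.072197
z = 59.5 * 22.3 = 1326.9
uz = 1326.9 * sqrt(0.03479^2 + 0.072197^2) = 106.337

106.337


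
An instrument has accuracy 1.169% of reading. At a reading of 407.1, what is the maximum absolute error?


Absolute error = (accuracy% / 100) * reading.
Error = (1.169 / 100) * 407.1
Error = 0.01169 * 407.1
Error = 4.759

4.759


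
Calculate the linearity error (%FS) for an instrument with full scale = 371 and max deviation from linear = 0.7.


Linearity error = (max deviation / full scale) * 100%.
Linearity = (0.7 / 371) * 100
Linearity = 0.189 %FS

0.189 %FS


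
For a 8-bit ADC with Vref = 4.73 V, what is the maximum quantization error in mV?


The maximum quantization error is +/- LSB/2.
LSB = Vref / 2^n = 4.73 / 256 = 0.01847656 V
Max error = LSB / 2 = 0.01847656 / 2 = 0.00923828 V
Max error = 9.2383 mV

9.2383 mV


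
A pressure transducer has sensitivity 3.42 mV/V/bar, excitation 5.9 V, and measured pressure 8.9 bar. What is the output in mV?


Output = sensitivity * Vex * P.
Vout = 3.42 * 5.9 * 8.9
Vout = 20.178 * 8.9
Vout = 179.58 mV

179.58 mV


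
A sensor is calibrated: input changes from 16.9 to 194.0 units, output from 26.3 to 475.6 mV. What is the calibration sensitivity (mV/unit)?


Sensitivity = (y2 - y1) / (x2 - x1).
S = (475.6 - 26.3) / (194.0 - 16.9)
S = 449.3 / 177.1
S = 2.537 mV/unit

2.537 mV/unit


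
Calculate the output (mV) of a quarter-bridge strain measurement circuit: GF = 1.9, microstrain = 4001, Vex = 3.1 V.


Quarter bridge output: Vout = (GF * epsilon * Vex) / 4.
Vout = (1.9 * 4001e-6 * 3.1) / 4
Vout = 0.02356589 / 4 V
Vout = 0.00589147 V = 5.8915 mV

5.8915 mV


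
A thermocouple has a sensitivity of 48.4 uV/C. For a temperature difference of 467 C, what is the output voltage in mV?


The thermocouple output V = sensitivity * dT.
V = 48.4 uV/C * 467 C
V = 22602.8 uV
V = 22.603 mV

22.603 mV


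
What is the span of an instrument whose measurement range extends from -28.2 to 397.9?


Span = upper range - lower range.
Span = 397.9 - (-28.2)
Span = 426.1

426.1


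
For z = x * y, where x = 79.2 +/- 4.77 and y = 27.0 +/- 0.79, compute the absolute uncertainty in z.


For a product z = x*y, the relative uncertainty is:
uz/z = sqrt((ux/x)^2 + (uy/y)^2)
Relative uncertainties: ux/x = 4.77/79.2 = 0.060227
uy/y = 0.79/27.0 = 0.029259
z = 79.2 * 27.0 = 2138.4
uz = 2138.4 * sqrt(0.060227^2 + 0.029259^2) = 143.184

143.184


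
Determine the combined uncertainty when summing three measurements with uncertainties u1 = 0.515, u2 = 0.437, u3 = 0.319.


For a sum of independent quantities, uc = sqrt(u1^2 + u2^2 + u3^2).
uc = sqrt(0.515^2 + 0.437^2 + 0.319^2)
uc = sqrt(0.265225 + 0.190969 + 0.101761)
uc = 0.747

0.747


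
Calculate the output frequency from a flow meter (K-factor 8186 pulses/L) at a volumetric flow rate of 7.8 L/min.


Frequency = K * Q / 60 (converting L/min to L/s).
f = 8186 * 7.8 / 60
f = 63850.8 / 60
f = 1064.18 Hz

1064.18 Hz


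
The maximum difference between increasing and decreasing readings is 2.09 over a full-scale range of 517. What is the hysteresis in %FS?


Hysteresis = (max difference / full scale) * 100%.
H = (2.09 / 517) * 100
H = 0.404 %FS

0.404 %FS


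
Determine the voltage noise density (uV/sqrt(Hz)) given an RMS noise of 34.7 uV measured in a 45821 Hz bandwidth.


Noise spectral density = Vrms / sqrt(BW).
NSD = 34.7 / sqrt(45821)
NSD = 34.7 / 214.0584
NSD = 0.1621 uV/sqrt(Hz)

0.1621 uV/sqrt(Hz)


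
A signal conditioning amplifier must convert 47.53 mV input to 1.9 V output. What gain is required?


Gain = Vout / Vin (converting to same units).
G = 1.9 V / 47.53 mV
G = 1900.0 mV / 47.53 mV
G = 39.97

39.97


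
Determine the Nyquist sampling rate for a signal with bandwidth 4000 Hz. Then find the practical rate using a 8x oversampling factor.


By Nyquist theorem, fs_min = 2 * fmax.
fs_min = 2 * 4000 = 8000 Hz
Practical rate = 8 * fs_min = 8 * 8000 = 64000 Hz

fs_min = 8000 Hz, fs_practical = 64000 Hz


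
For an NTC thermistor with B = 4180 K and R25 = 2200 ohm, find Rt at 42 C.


NTC thermistor equation: Rt = R25 * exp(B * (1/T - 1/T25)).
T in Kelvin: 315.15 K, T25 = 298.15 K
1/T - 1/T25 = 1/315.15 - 1/298.15 = -0.00018092
B * (1/T - 1/T25) = 4180 * -0.00018092 = -0.7563
Rt = 2200 * exp(-0.7563) = 1032.7 ohm

1032.7 ohm


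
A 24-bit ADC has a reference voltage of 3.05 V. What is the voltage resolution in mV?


The resolution (LSB) of an ADC is Vref / 2^n.
LSB = 3.05 / 2^24
LSB = 3.05 / 16777216
LSB = 1.8e-07 V = 0.00018179 mV

0.00018179 mV


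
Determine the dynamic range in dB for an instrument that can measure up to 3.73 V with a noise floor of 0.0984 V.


Dynamic range = 20 * log10(Vmax / Vnoise).
DR = 20 * log10(3.73 / 0.0984)
DR = 20 * log10(37.91)
DR = 31.57 dB

31.57 dB


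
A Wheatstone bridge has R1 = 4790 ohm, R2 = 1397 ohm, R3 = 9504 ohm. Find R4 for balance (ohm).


At balance: R1*R4 = R2*R3, so R4 = R2*R3/R1.
R4 = 1397 * 9504 / 4790
R4 = 13277088 / 4790
R4 = 2771.83 ohm

2771.83 ohm


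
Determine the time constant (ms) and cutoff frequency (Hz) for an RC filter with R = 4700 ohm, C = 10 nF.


Time constant: tau = R * C.
tau = 4700 * 1.00e-08 = 4.7e-05 s
tau = 0.047 ms
Cutoff frequency: fc = 1 / (2*pi*R*C).
fc = 1 / (2*pi*4.7e-05) = 3386.28 Hz

tau = 0.047 ms, fc = 3386.28 Hz


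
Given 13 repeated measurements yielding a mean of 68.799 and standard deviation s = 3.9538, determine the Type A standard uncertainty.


The standard uncertainty for Type A evaluation is u = s / sqrt(n).
u = 3.9538 / sqrt(13)
u = 3.9538 / 3.6056
u = 1.0966

1.0966


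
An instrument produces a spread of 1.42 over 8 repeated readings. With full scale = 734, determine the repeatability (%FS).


Repeatability = (spread / full scale) * 100%.
R = (1.42 / 734) * 100
R = 0.193 %FS

0.193 %FS


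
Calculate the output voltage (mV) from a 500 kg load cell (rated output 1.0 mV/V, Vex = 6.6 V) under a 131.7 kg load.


Vout = rated_output * Vex * (load / capacity).
Vout = 1.0 * 6.6 * (131.7 / 500)
Vout = 1.0 * 6.6 * 0.2634
Vout = 1.738 mV

1.738 mV


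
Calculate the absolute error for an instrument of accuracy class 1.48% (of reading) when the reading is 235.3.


Absolute error = (accuracy% / 100) * reading.
Error = (1.48 / 100) * 235.3
Error = 0.0148 * 235.3
Error = 3.4824

3.4824


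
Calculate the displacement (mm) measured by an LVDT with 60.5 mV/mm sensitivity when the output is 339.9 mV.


Displacement = Vout / sensitivity.
d = 339.9 / 60.5
d = 5.618 mm

5.618 mm


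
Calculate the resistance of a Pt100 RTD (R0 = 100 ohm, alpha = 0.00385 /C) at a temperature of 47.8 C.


The RTD equation: Rt = R0 * (1 + alpha * T).
Rt = 100 * (1 + 0.00385 * 47.8)
Rt = 100 * (1 + 0.18403)
Rt = 100 * 1.18403
Rt = 118.403 ohm

118.403 ohm


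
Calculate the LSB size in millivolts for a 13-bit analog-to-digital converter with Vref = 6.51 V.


The resolution (LSB) of an ADC is Vref / 2^n.
LSB = 6.51 / 2^13
LSB = 6.51 / 8192
LSB = 0.00079468 V = 0.79467773 mV

0.79467773 mV


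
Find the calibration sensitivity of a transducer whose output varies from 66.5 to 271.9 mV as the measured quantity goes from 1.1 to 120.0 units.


Sensitivity = (y2 - y1) / (x2 - x1).
S = (271.9 - 66.5) / (120.0 - 1.1)
S = 205.4 / 118.9
S = 1.7275 mV/unit

1.7275 mV/unit


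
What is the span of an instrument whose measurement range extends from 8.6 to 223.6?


Span = upper range - lower range.
Span = 223.6 - (8.6)
Span = 215.0

215.0


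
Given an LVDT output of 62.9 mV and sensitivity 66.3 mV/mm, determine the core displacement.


Displacement = Vout / sensitivity.
d = 62.9 / 66.3
d = 0.949 mm

0.949 mm


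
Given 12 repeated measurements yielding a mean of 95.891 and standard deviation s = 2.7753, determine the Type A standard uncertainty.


The standard uncertainty for Type A evaluation is u = s / sqrt(n).
u = 2.7753 / sqrt(12)
u = 2.7753 / 3.4641
u = 0.8012

0.8012


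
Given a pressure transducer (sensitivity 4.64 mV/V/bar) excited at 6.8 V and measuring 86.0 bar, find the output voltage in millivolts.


Output = sensitivity * Vex * P.
Vout = 4.64 * 6.8 * 86.0
Vout = 31.552 * 86.0
Vout = 2713.47 mV

2713.47 mV


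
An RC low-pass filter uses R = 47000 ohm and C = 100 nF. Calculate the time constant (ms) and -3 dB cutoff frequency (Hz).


Time constant: tau = R * C.
tau = 47000 * 1.00e-07 = 0.0047 s
tau = 4.7 ms
Cutoff frequency: fc = 1 / (2*pi*R*C).
fc = 1 / (2*pi*0.0047) = 33.86 Hz

tau = 4.7 ms, fc = 33.86 Hz


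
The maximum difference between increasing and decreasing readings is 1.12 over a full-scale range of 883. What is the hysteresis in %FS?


Hysteresis = (max difference / full scale) * 100%.
H = (1.12 / 883) * 100
H = 0.127 %FS

0.127 %FS


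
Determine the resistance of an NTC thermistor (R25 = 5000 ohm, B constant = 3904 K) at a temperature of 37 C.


NTC thermistor equation: Rt = R25 * exp(B * (1/T - 1/T25)).
T in Kelvin: 310.15 K, T25 = 298.15 K
1/T - 1/T25 = 1/310.15 - 1/298.15 = -0.00012977
B * (1/T - 1/T25) = 3904 * -0.00012977 = -0.5066
Rt = 5000 * exp(-0.5066) = 3012.6 ohm

3012.6 ohm


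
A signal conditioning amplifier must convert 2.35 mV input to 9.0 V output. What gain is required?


Gain = Vout / Vin (converting to same units).
G = 9.0 V / 2.35 mV
G = 9000.0 mV / 2.35 mV
G = 3829.79

3829.79


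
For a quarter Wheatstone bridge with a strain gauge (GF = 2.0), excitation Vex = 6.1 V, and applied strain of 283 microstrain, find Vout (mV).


Quarter bridge output: Vout = (GF * epsilon * Vex) / 4.
Vout = (2.0 * 283e-6 * 6.1) / 4
Vout = 0.0034526 / 4 V
Vout = 0.00086315 V = 0.8631 mV

0.8631 mV


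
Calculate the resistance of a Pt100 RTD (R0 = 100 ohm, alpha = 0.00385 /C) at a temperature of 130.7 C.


The RTD equation: Rt = R0 * (1 + alpha * T).
Rt = 100 * (1 + 0.00385 * 130.7)
Rt = 100 * (1 + 0.503195)
Rt = 100 * 1.503195
Rt = 150.319 ohm

150.319 ohm


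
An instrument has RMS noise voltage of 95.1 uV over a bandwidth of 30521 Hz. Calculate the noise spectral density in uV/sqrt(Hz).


Noise spectral density = Vrms / sqrt(BW).
NSD = 95.1 / sqrt(30521)
NSD = 95.1 / 174.7026
NSD = 0.5444 uV/sqrt(Hz)

0.5444 uV/sqrt(Hz)


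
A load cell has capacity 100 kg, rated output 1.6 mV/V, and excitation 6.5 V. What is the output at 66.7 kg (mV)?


Vout = rated_output * Vex * (load / capacity).
Vout = 1.6 * 6.5 * (66.7 / 100)
Vout = 1.6 * 6.5 * 0.667
Vout = 6.937 mV

6.937 mV


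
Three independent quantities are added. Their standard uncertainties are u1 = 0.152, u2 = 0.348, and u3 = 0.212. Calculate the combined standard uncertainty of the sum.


For a sum of independent quantities, uc = sqrt(u1^2 + u2^2 + u3^2).
uc = sqrt(0.152^2 + 0.348^2 + 0.212^2)
uc = sqrt(0.023104 + 0.121104 + 0.044944)
uc = 0.4349

0.4349


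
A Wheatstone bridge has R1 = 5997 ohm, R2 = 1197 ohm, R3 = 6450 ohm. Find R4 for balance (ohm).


At balance: R1*R4 = R2*R3, so R4 = R2*R3/R1.
R4 = 1197 * 6450 / 5997
R4 = 7720650 / 5997
R4 = 1287.42 ohm

1287.42 ohm


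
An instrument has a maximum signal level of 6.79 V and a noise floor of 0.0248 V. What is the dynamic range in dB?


Dynamic range = 20 * log10(Vmax / Vnoise).
DR = 20 * log10(6.79 / 0.0248)
DR = 20 * log10(273.79)
DR = 48.75 dB

48.75 dB


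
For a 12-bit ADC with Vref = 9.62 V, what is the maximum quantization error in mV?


The maximum quantization error is +/- LSB/2.
LSB = Vref / 2^n = 9.62 / 4096 = 0.00234863 V
Max error = LSB / 2 = 0.00234863 / 2 = 0.00117432 V
Max error = 1.1743 mV

1.1743 mV


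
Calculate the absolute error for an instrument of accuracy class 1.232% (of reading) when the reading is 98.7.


Absolute error = (accuracy% / 100) * reading.
Error = (1.232 / 100) * 98.7
Error = 0.01232 * 98.7
Error = 1.216

1.216


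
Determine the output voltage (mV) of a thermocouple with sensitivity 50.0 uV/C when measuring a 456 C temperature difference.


The thermocouple output V = sensitivity * dT.
V = 50.0 uV/C * 456 C
V = 22800.0 uV
V = 22.8 mV

22.8 mV


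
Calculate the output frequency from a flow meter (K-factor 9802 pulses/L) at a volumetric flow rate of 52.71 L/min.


Frequency = K * Q / 60 (converting L/min to L/s).
f = 9802 * 52.71 / 60
f = 516663.42 / 60
f = 8611.06 Hz

8611.06 Hz


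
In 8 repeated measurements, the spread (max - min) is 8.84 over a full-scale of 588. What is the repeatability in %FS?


Repeatability = (spread / full scale) * 100%.
R = (8.84 / 588) * 100
R = 1.503 %FS

1.503 %FS


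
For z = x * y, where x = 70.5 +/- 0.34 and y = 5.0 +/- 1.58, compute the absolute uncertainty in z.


For a product z = x*y, the relative uncertainty is:
uz/z = sqrt((ux/x)^2 + (uy/y)^2)
Relative uncertainties: ux/x = 0.34/70.5 = 0.004823
uy/y = 1.58/5.0 = 0.316
z = 70.5 * 5.0 = 352.5
uz = 352.5 * sqrt(0.004823^2 + 0.316^2) = 111.403

111.403


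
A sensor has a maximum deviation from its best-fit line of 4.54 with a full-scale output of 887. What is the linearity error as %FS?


Linearity error = (max deviation / full scale) * 100%.
Linearity = (4.54 / 887) * 100
Linearity = 0.512 %FS

0.512 %FS


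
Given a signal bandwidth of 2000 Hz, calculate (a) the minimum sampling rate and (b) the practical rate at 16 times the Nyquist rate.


By Nyquist theorem, fs_min = 2 * fmax.
fs_min = 2 * 2000 = 4000 Hz
Practical rate = 16 * fs_min = 16 * 4000 = 64000 Hz

fs_min = 4000 Hz, fs_practical = 64000 Hz


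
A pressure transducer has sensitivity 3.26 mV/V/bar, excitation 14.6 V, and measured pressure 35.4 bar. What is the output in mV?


Output = sensitivity * Vex * P.
Vout = 3.26 * 14.6 * 35.4
Vout = 47.596 * 35.4
Vout = 1684.9 mV

1684.9 mV


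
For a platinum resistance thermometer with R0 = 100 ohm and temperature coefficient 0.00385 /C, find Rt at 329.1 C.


The RTD equation: Rt = R0 * (1 + alpha * T).
Rt = 100 * (1 + 0.00385 * 329.1)
Rt = 100 * (1 + 1.267035)
Rt = 100 * 2.267035
Rt = 226.703 ohm

226.703 ohm


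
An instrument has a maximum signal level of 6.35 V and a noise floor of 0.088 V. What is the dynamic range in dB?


Dynamic range = 20 * log10(Vmax / Vnoise).
DR = 20 * log10(6.35 / 0.088)
DR = 20 * log10(72.16)
DR = 37.17 dB

37.17 dB


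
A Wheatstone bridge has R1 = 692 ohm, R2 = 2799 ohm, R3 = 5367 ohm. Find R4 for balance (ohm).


At balance: R1*R4 = R2*R3, so R4 = R2*R3/R1.
R4 = 2799 * 5367 / 692
R4 = 15022233 / 692
R4 = 21708.43 ohm

21708.43 ohm


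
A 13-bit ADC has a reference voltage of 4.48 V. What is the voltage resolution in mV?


The resolution (LSB) of an ADC is Vref / 2^n.
LSB = 4.48 / 2^13
LSB = 4.48 / 8192
LSB = 0.00054688 V = 0.546875 mV

0.546875 mV


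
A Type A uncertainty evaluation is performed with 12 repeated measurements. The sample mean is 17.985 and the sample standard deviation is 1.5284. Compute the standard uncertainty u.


The standard uncertainty for Type A evaluation is u = s / sqrt(n).
u = 1.5284 / sqrt(12)
u = 1.5284 / 3.4641
u = 0.4412

0.4412


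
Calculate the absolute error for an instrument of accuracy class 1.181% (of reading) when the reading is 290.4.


Absolute error = (accuracy% / 100) * reading.
Error = (1.181 / 100) * 290.4
Error = 0.01181 * 290.4
Error = 3.4296

3.4296


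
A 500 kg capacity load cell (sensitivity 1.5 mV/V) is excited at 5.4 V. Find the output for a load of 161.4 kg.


Vout = rated_output * Vex * (load / capacity).
Vout = 1.5 * 5.4 * (161.4 / 500)
Vout = 1.5 * 5.4 * 0.3228
Vout = 2.615 mV

2.615 mV


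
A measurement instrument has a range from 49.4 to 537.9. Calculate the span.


Span = upper range - lower range.
Span = 537.9 - (49.4)
Span = 488.5

488.5


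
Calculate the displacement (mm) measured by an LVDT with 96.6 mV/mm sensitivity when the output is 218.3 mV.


Displacement = Vout / sensitivity.
d = 218.3 / 96.6
d = 2.26 mm

2.26 mm


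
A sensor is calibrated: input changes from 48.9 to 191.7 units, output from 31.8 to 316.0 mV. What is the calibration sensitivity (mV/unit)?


Sensitivity = (y2 - y1) / (x2 - x1).
S = (316.0 - 31.8) / (191.7 - 48.9)
S = 284.2 / 142.8
S = 1.9902 mV/unit

1.9902 mV/unit


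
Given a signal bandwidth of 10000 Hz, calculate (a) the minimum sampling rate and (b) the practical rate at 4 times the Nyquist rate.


By Nyquist theorem, fs_min = 2 * fmax.
fs_min = 2 * 10000 = 20000 Hz
Practical rate = 4 * fs_min = 4 * 20000 = 80000 Hz

fs_min = 20000 Hz, fs_practical = 80000 Hz


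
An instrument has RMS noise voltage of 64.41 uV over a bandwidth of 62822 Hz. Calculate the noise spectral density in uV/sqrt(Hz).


Noise spectral density = Vrms / sqrt(BW).
NSD = 64.41 / sqrt(62822)
NSD = 64.41 / 250.6432
NSD = 0.257 uV/sqrt(Hz)

0.257 uV/sqrt(Hz)


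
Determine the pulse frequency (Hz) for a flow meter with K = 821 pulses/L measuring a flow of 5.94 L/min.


Frequency = K * Q / 60 (converting L/min to L/s).
f = 821 * 5.94 / 60
f = 4876.74 / 60
f = 81.28 Hz

81.28 Hz


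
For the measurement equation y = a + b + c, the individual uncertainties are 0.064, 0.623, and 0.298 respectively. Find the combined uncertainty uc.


For a sum of independent quantities, uc = sqrt(u1^2 + u2^2 + u3^2).
uc = sqrt(0.064^2 + 0.623^2 + 0.298^2)
uc = sqrt(0.004096 + 0.388129 + 0.088804)
uc = 0.6936

0.6936


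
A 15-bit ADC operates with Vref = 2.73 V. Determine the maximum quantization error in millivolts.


The maximum quantization error is +/- LSB/2.
LSB = Vref / 2^n = 2.73 / 32768 = 8.331e-05 V
Max error = LSB / 2 = 8.331e-05 / 2 = 4.166e-05 V
Max error = 0.0417 mV

0.0417 mV


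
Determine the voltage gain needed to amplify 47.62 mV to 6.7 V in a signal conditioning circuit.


Gain = Vout / Vin (converting to same units).
G = 6.7 V / 47.62 mV
G = 6700.0 mV / 47.62 mV
G = 140.7

140.7


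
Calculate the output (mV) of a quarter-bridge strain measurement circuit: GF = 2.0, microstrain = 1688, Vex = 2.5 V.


Quarter bridge output: Vout = (GF * epsilon * Vex) / 4.
Vout = (2.0 * 1688e-6 * 2.5) / 4
Vout = 0.00844 / 4 V
Vout = 0.00211 V = 2.11 mV

2.11 mV


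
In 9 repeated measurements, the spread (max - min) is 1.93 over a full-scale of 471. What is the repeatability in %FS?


Repeatability = (spread / full scale) * 100%.
R = (1.93 / 471) * 100
R = 0.41 %FS

0.41 %FS


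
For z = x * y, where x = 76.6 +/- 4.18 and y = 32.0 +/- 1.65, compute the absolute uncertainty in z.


For a product z = x*y, the relative uncertainty is:
uz/z = sqrt((ux/x)^2 + (uy/y)^2)
Relative uncertainties: ux/x = 4.18/76.6 = 0.054569
uy/y = 1.65/32.0 = 0.051562
z = 76.6 * 32.0 = 2451.2
uz = 2451.2 * sqrt(0.054569^2 + 0.051562^2) = 184.028

184.028


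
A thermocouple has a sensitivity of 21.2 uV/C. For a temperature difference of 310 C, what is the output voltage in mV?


The thermocouple output V = sensitivity * dT.
V = 21.2 uV/C * 310 C
V = 6572.0 uV
V = 6.572 mV

6.572 mV


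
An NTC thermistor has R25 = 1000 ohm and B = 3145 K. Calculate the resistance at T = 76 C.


NTC thermistor equation: Rt = R25 * exp(B * (1/T - 1/T25)).
T in Kelvin: 349.15 K, T25 = 298.15 K
1/T - 1/T25 = 1/349.15 - 1/298.15 = -0.00048992
B * (1/T - 1/T25) = 3145 * -0.00048992 = -1.5408
Rt = 1000 * exp(-1.5408) = 214.2 ohm

214.2 ohm


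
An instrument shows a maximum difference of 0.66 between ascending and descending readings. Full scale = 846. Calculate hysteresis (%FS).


Hysteresis = (max difference / full scale) * 100%.
H = (0.66 / 846) * 100
H = 0.078 %FS

0.078 %FS


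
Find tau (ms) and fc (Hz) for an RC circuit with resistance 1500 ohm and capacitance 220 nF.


Time constant: tau = R * C.
tau = 1500 * 2.20e-07 = 0.00033 s
tau = 0.33 ms
Cutoff frequency: fc = 1 / (2*pi*R*C).
fc = 1 / (2*pi*0.00033) = 482.29 Hz

tau = 0.33 ms, fc = 482.29 Hz


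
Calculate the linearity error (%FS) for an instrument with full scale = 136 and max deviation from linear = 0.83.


Linearity error = (max deviation / full scale) * 100%.
Linearity = (0.83 / 136) * 100
Linearity = 0.61 %FS

0.61 %FS


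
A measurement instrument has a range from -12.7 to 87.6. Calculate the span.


Span = upper range - lower range.
Span = 87.6 - (-12.7)
Span = 100.3

100.3


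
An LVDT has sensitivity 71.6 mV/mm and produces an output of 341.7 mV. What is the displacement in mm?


Displacement = Vout / sensitivity.
d = 341.7 / 71.6
d = 4.772 mm

4.772 mm


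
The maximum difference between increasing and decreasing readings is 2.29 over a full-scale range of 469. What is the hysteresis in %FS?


Hysteresis = (max difference / full scale) * 100%.
H = (2.29 / 469) * 100
H = 0.488 %FS

0.488 %FS


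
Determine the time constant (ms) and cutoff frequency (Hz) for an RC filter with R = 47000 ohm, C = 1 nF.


Time constant: tau = R * C.
tau = 47000 * 1.00e-09 = 4.7e-05 s
tau = 0.047 ms
Cutoff frequency: fc = 1 / (2*pi*R*C).
fc = 1 / (2*pi*4.7e-05) = 3386.28 Hz

tau = 0.047 ms, fc = 3386.28 Hz


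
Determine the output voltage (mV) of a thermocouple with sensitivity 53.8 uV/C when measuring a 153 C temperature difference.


The thermocouple output V = sensitivity * dT.
V = 53.8 uV/C * 153 C
V = 8231.4 uV
V = 8.231 mV

8.231 mV


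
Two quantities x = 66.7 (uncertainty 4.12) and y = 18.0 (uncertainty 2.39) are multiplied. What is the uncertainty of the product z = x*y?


For a product z = x*y, the relative uncertainty is:
uz/z = sqrt((ux/x)^2 + (uy/y)^2)
Relative uncertainties: ux/x = 4.12/66.7 = 0.061769
uy/y = 2.39/18.0 = 0.132778
z = 66.7 * 18.0 = 1200.6
uz = 1200.6 * sqrt(0.061769^2 + 0.132778^2) = 175.819

175.819


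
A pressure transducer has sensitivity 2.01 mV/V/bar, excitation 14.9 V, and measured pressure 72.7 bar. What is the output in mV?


Output = sensitivity * Vex * P.
Vout = 2.01 * 14.9 * 72.7
Vout = 29.949 * 72.7
Vout = 2177.29 mV

2177.29 mV


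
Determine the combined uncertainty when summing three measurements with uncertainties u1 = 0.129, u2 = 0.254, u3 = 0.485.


For a sum of independent quantities, uc = sqrt(u1^2 + u2^2 + u3^2).
uc = sqrt(0.129^2 + 0.254^2 + 0.485^2)
uc = sqrt(0.016641 + 0.064516 + 0.235225)
uc = 0.5625

0.5625


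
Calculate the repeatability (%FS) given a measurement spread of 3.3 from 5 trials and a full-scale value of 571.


Repeatability = (spread / full scale) * 100%.
R = (3.3 / 571) * 100
R = 0.578 %FS

0.578 %FS


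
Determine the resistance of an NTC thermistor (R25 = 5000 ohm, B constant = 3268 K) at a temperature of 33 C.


NTC thermistor equation: Rt = R25 * exp(B * (1/T - 1/T25)).
T in Kelvin: 306.15 K, T25 = 298.15 K
1/T - 1/T25 = 1/306.15 - 1/298.15 = -8.764e-05
B * (1/T - 1/T25) = 3268 * -8.764e-05 = -0.2864
Rt = 5000 * exp(-0.2864) = 3754.7 ohm

3754.7 ohm


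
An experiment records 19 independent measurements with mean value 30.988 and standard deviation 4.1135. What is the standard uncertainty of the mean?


The standard uncertainty for Type A evaluation is u = s / sqrt(n).
u = 4.1135 / sqrt(19)
u = 4.1135 / 4.3589
u = 0.9437

0.9437


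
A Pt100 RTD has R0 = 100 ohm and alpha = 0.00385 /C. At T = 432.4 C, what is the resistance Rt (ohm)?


The RTD equation: Rt = R0 * (1 + alpha * T).
Rt = 100 * (1 + 0.00385 * 432.4)
Rt = 100 * (1 + 1.66474)
Rt = 100 * 2.66474
Rt = 266.474 ohm

266.474 ohm


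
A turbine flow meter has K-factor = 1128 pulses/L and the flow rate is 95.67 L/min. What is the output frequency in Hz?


Frequency = K * Q / 60 (converting L/min to L/s).
f = 1128 * 95.67 / 60
f = 107915.76 / 60
f = 1798.6 Hz

1798.6 Hz


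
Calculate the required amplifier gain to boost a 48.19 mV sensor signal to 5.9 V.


Gain = Vout / Vin (converting to same units).
G = 5.9 V / 48.19 mV
G = 5900.0 mV / 48.19 mV
G = 122.43

122.43


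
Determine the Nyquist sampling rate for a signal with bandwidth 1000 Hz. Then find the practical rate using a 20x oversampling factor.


By Nyquist theorem, fs_min = 2 * fmax.
fs_min = 2 * 1000 = 2000 Hz
Practical rate = 20 * fs_min = 20 * 2000 = 40000 Hz

fs_min = 2000 Hz, fs_practical = 40000 Hz


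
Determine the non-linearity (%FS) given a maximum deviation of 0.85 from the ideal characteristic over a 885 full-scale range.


Linearity error = (max deviation / full scale) * 100%.
Linearity = (0.85 / 885) * 100
Linearity = 0.096 %FS

0.096 %FS


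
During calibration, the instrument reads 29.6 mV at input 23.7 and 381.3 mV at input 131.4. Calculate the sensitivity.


Sensitivity = (y2 - y1) / (x2 - x1).
S = (381.3 - 29.6) / (131.4 - 23.7)
S = 351.7 / 107.7
S = 3.2656 mV/unit

3.2656 mV/unit


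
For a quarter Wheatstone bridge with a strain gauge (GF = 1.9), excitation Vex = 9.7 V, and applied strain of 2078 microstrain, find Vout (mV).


Quarter bridge output: Vout = (GF * epsilon * Vex) / 4.
Vout = (1.9 * 2078e-6 * 9.7) / 4
Vout = 0.03829754 / 4 V
Vout = 0.00957438 V = 9.5744 mV

9.5744 mV


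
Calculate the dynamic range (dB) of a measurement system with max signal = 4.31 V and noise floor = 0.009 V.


Dynamic range = 20 * log10(Vmax / Vnoise).
DR = 20 * log10(4.31 / 0.009)
DR = 20 * log10(478.89)
DR = 53.6 dB

53.6 dB


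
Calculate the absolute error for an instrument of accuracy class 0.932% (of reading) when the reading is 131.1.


Absolute error = (accuracy% / 100) * reading.
Error = (0.932 / 100) * 131.1
Error = 0.00932 * 131.1
Error = 1.2219

1.2219


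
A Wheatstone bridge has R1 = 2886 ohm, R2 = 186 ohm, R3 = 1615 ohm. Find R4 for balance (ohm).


At balance: R1*R4 = R2*R3, so R4 = R2*R3/R1.
R4 = 186 * 1615 / 2886
R4 = 300390 / 2886
R4 = 104.09 ohm

104.09 ohm


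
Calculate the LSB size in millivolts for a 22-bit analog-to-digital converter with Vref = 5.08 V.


The resolution (LSB) of an ADC is Vref / 2^n.
LSB = 5.08 / 2^22
LSB = 5.08 / 4194304
LSB = 1.21e-06 V = 0.00121117 mV

0.00121117 mV


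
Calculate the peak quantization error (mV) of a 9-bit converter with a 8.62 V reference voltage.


The maximum quantization error is +/- LSB/2.
LSB = Vref / 2^n = 8.62 / 512 = 0.01683594 V
Max error = LSB / 2 = 0.01683594 / 2 = 0.00841797 V
Max error = 8.418 mV

8.418 mV


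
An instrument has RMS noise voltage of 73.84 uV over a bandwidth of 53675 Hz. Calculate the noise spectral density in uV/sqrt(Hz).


Noise spectral density = Vrms / sqrt(BW).
NSD = 73.84 / sqrt(53675)
NSD = 73.84 / 231.6787
NSD = 0.3187 uV/sqrt(Hz)

0.3187 uV/sqrt(Hz)


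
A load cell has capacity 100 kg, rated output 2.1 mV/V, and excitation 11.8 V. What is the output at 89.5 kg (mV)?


Vout = rated_output * Vex * (load / capacity).
Vout = 2.1 * 11.8 * (89.5 / 100)
Vout = 2.1 * 11.8 * 0.895
Vout = 22.178 mV

22.178 mV


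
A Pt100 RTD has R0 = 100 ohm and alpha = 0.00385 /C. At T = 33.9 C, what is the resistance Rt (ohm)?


The RTD equation: Rt = R0 * (1 + alpha * T).
Rt = 100 * (1 + 0.00385 * 33.9)
Rt = 100 * (1 + 0.130515)
Rt = 100 * 1.130515
Rt = 113.051 ohm

113.051 ohm


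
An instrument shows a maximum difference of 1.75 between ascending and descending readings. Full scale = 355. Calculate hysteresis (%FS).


Hysteresis = (max difference / full scale) * 100%.
H = (1.75 / 355) * 100
H = 0.493 %FS

0.493 %FS


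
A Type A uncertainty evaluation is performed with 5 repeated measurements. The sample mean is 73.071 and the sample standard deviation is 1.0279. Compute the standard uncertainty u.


The standard uncertainty for Type A evaluation is u = s / sqrt(n).
u = 1.0279 / sqrt(5)
u = 1.0279 / 2.2361
u = 0.4597

0.4597


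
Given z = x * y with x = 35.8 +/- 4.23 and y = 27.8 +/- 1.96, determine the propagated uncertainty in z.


For a product z = x*y, the relative uncertainty is:
uz/z = sqrt((ux/x)^2 + (uy/y)^2)
Relative uncertainties: ux/x = 4.23/35.8 = 0.118156
uy/y = 1.96/27.8 = 0.070504
z = 35.8 * 27.8 = 995.2
uz = 995.2 * sqrt(0.118156^2 + 0.070504^2) = 136.938

136.938
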